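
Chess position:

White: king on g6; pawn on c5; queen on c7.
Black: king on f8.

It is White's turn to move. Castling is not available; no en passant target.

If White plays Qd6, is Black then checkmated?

no

After Qd6: black king on f8; in check: yes, from the white queen on d6.
Black has 2 legal replies: Kg8, Ke8.
In check but a legal move exists → not checkmate.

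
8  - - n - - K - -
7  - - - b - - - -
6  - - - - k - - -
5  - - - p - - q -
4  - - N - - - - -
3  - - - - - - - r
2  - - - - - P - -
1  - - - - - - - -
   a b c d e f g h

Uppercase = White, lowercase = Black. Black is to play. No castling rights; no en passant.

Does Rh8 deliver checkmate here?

yes

After Rh8: white king on f8; in check: yes, from the black rook on h8.
King squares — e7: attacked by Qg5; f7: attacked by Ke6; g7: attacked by Qg5; e8: attacked by Bd7; g8: attacked by Qg5.
White has no legal moves → checkmate.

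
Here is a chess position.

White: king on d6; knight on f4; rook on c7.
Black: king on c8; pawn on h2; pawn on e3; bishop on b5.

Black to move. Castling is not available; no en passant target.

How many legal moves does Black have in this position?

Black to move; king on c8.
In check: yes, from the white rook on c7.
Legal moves: Kd8, Kb8.
Count: 2.

2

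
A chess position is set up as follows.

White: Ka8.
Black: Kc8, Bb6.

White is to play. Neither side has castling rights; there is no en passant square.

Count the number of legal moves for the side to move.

0

White to move; king on a8.
In check: no.
Legal moves: none.
Count: 0.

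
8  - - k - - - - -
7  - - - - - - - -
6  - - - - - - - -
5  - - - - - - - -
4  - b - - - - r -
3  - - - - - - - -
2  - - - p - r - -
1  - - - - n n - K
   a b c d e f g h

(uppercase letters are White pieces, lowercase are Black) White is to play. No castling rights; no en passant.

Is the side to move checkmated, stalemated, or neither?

White to move; white king on h1.
In check: no.
King squares — g1: attacked by Rg4; g2: attacked by Ne1; h2: attacked by Nf1.
Legal moves for White: none.
Not in check and no legal moves → stalemate.

stalemate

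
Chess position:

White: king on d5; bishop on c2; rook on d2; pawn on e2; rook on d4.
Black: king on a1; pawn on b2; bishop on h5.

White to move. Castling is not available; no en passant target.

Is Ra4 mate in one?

After Ra4: black king on a1; in check: yes, from the white rook on a4.
King squares — b1: attacked by Bc2; a2: attacked by Ra4; b2: own pawn.
Black has no legal moves → checkmate.

yes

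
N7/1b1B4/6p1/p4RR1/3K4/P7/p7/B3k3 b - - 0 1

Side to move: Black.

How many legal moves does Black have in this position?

14

Black to move; king on e1.
In check: no.
Legal moves: Bc8, Bxa8, Bc6, Ba6, Bd5, Be4, Bf3, Bg2, Bh1, Ke2, Kd2, Kd1, gxf5, a4.
Count: 14.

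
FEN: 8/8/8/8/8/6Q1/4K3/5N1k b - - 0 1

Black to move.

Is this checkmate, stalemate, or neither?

Black to move; black king on h1.
In check: no.
King squares — g1: attacked by Qg3; g2: attacked by Qg3; h2: attacked by Nf1.
Legal moves for Black: none.
Not in check and no legal moves → stalemate.

stalemate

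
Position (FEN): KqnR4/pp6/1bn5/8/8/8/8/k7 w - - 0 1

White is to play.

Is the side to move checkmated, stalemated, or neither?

checkmate

White to move; white king on a8.
In check: yes, from the black queen on b8.
King squares — a7: attacked by Bb6; b7: attacked by Qb8; b8: attacked by Nc6.
Legal moves for White: none.
In check with no legal moves → checkmate.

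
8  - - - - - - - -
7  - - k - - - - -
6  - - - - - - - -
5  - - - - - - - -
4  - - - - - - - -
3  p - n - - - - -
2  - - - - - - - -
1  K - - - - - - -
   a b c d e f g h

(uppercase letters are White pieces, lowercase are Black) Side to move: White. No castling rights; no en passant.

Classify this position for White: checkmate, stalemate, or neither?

stalemate

White to move; white king on a1.
In check: no.
King squares — b1: attacked by Nc3; a2: attacked by Nc3; b2: attacked by Pa3.
Legal moves for White: none.
Not in check and no legal moves → stalemate.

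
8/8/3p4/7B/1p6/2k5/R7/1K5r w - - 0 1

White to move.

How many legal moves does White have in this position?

1

White to move; king on b1.
In check: yes, from the black rook on h1.
Legal moves: Bd1.
Count: 1.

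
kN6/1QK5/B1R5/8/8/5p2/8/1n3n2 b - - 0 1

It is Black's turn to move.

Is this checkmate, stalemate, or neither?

checkmate

Black to move; black king on a8.
In check: yes, from the white queen on b7.
King squares — a7: attacked by Qb7; b7: attacked by Ba6; b8: attacked by Qb7.
Legal moves for Black: none.
In check with no legal moves → checkmate.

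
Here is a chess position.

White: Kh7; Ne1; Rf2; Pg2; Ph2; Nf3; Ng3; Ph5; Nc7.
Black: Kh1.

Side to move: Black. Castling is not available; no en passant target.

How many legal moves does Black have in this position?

Black to move; king on h1.
In check: yes, from the white knight on g3.
Legal moves: none.
Count: 0.

0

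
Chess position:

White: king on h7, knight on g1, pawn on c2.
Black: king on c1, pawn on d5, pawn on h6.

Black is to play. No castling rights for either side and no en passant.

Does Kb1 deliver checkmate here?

no

After Kb1: white king on h7; in check: no.
White is not in check, so this cannot be checkmate.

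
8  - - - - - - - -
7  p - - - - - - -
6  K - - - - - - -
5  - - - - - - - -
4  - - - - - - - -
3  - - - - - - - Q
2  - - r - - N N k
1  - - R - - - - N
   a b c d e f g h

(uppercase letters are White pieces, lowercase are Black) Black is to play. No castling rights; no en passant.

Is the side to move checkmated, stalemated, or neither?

checkmate

Black to move; black king on h2.
In check: yes, from the white queen on h3.
King squares — g1: attacked by Rc1; h1: attacked by Rc1; g2: attacked by Qh3; g3: attacked by Nh1; h3: attacked by Nf2.
Legal moves for Black: none.
In check with no legal moves → checkmate.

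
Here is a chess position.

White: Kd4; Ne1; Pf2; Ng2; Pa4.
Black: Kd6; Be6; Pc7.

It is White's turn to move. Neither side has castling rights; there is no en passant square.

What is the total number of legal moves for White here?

White to move; king on d4.
In check: no.
Legal moves: Ke4, Ke3, Kd3, Kc3, Nh4, Nf4, Ne3, Nf3, Nd3, Nc2, a5, f3, f4.
Count: 13.

13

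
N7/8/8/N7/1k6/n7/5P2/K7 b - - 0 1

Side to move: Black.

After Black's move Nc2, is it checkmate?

After Nc2: white king on a1; in check: yes, from the black knight on c2.
White has 3 legal replies: Kb2, Ka2, Kb1.
In check but a legal move exists → not checkmate.

no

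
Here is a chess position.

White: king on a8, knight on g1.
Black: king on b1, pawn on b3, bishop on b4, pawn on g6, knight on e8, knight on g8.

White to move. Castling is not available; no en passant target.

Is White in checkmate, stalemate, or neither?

neither

White to move; white king on a8.
In check: no.
Legal moves for White: Kb8, Kb7, Ka7, Nh3, Nf3, Ne2.
White has 6 legal moves and is not in check → neither.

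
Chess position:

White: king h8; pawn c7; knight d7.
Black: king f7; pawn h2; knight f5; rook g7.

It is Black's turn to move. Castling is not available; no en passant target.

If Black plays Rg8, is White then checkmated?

After Rg8: white king on h8; in check: yes, from the black rook on g8.
White has 1 legal reply: Kh7.
In check but a legal move exists → not checkmate.

no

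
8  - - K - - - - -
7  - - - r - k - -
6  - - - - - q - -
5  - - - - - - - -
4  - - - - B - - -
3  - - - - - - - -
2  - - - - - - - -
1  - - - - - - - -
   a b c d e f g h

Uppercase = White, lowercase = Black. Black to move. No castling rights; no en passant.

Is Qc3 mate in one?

After Qc3: white king on c8; in check: yes, from the black queen on c3.
White has 3 legal replies: Kb8, Kxd7, Bc6.
In check but a legal move exists → not checkmate.

no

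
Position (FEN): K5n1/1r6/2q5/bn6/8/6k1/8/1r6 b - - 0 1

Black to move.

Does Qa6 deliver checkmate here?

After Qa6: white king on a8; in check: yes, from the black queen on a6.
King squares — a7: attacked by Nb5; b7: attacked by Qa6; b8: attacked by Rb7.
White has no legal moves → checkmate.

yes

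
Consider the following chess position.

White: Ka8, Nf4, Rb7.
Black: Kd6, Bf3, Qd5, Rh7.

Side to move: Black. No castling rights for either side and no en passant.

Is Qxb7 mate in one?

After Qxb7: white king on a8; in check: yes, from the black queen on b7.
King squares — a7: attacked by Qb7; b7: attacked by Bf3; b8: attacked by Qb7.
White has no legal moves → checkmate.

yes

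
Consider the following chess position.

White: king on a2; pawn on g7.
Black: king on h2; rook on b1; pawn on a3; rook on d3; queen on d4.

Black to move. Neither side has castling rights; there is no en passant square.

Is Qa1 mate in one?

yes

After Qa1: white king on a2; in check: yes, from the black queen on a1.
King squares — a1: attacked by Rb1; b1: attacked by Qa1; b2: attacked by Qa1; a3: attacked by Qa1; b3: attacked by Rb1.
White has no legal moves → checkmate.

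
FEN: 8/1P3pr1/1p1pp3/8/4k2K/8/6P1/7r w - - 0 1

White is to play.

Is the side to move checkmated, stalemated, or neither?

checkmate

White to move; white king on h4.
In check: yes, from the black rook on h1.
King squares — g3: attacked by Rg7; h3: attacked by Rh1; g4: attacked by Rg7; g5: attacked by Rg7; h5: attacked by Rh1.
Legal moves for White: none.
In check with no legal moves → checkmate.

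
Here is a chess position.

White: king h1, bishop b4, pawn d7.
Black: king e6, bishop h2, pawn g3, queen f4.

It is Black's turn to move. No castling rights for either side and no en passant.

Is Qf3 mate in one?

yes

After Qf3: white king on h1; in check: yes, from the black queen on f3.
King squares — g1: attacked by Bh2; g2: attacked by Qf3; h2: attacked by Pg3.
White has no legal moves → checkmate.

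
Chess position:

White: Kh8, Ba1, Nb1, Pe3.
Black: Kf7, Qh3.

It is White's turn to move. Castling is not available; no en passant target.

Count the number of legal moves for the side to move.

White to move; king on h8.
In check: yes, from the black queen on h3.
Legal moves: none.
Count: 0.

0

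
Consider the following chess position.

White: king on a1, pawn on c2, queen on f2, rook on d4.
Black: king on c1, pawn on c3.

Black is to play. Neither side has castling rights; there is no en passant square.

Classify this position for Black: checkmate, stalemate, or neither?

stalemate

Black to move; black king on c1.
In check: no.
King squares — b1: attacked by Ka1; d1: attacked by Rd4; b2: attacked by Ka1; c2: attacked by Qf2; d2: attacked by Qf2.
Legal moves for Black: none.
Not in check and no legal moves → stalemate.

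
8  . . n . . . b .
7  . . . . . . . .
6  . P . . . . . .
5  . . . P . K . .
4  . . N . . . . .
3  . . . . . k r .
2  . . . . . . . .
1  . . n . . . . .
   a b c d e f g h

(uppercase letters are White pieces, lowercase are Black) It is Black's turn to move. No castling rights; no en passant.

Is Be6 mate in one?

no

After Be6: white king on f5; in check: yes, from the black bishop on e6.
White has 4 legal replies: Kf6, Kxe6, Ke5, dxe6.
In check but a legal move exists → not checkmate.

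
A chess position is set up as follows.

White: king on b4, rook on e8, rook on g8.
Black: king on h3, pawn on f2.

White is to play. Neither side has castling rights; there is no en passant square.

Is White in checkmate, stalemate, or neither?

White to move; white king on b4.
In check: no.
Legal moves for White include: Rh8+, Rgf8, Rg7, Rg6, Rg5, Rg4, Rg3+, Rg2, Rg1, Ref8, Rd8, Rc8, Rb8, Ra8, Re7, Re6, Re5, Re4, ... (list truncated; more exist).
White has legal moves and is not in check → neither.

neither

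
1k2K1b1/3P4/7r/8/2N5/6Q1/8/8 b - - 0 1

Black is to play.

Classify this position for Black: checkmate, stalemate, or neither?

Black to move; black king on b8.
In check: yes, from the white queen on g3.
King squares — a7: available; b7: available; c7: attacked by Qg3; a8: available; c8: attacked by Pd7.
Legal moves for Black: Ka8, Kb7, Ka7, Rd6.
Black is in check but has 4 legal moves → neither.

neither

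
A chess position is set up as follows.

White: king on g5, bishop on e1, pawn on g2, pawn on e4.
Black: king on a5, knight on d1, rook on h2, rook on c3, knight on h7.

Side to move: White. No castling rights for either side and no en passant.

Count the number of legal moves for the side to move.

4

White to move; king on g5.
In check: yes, from the black knight on h7.
Legal moves: Kg6, Kf5, Kg4, Kf4.
Count: 4.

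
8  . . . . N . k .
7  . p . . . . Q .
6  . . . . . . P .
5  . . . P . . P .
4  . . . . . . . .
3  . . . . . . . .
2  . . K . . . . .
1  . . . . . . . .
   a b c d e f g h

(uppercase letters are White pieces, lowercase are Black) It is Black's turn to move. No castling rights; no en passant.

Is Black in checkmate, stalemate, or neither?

checkmate

Black to move; black king on g8.
In check: yes, from the white queen on g7.
King squares — f7: attacked by Pg6; g7: attacked by Ne8; h7: attacked by Pg6; f8: attacked by Qg7; h8: attacked by Qg7.
Legal moves for Black: none.
In check with no legal moves → checkmate.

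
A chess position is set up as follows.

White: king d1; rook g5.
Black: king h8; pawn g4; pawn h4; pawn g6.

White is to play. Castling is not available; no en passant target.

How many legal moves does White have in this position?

White to move; king on d1.
In check: no.
Legal moves: Rxg6, Rh5+, Rf5, Re5, Rd5, Rc5, Rb5, Ra5, Rxg4, Ke2, Kd2, Kc2, Ke1, Kc1.
Count: 14.

14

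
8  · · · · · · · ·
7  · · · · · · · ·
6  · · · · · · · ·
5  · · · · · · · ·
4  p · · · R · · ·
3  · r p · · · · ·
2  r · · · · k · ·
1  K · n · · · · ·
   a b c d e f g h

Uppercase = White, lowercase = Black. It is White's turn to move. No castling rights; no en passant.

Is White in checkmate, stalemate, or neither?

White to move; white king on a1.
In check: yes, from the black rook on a2.
King squares — b1: attacked by Rb3; a2: attacked by Nc1; b2: attacked by Ra2.
Legal moves for White: none.
In check with no legal moves → checkmate.

checkmate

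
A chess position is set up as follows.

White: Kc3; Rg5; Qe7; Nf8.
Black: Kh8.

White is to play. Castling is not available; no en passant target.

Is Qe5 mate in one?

yes

After Qe5: black king on h8; in check: yes, from the white queen on e5.
King squares — g7: attacked by Qe5; h7: attacked by Nf8; g8: attacked by Rg5.
Black has no legal moves → checkmate.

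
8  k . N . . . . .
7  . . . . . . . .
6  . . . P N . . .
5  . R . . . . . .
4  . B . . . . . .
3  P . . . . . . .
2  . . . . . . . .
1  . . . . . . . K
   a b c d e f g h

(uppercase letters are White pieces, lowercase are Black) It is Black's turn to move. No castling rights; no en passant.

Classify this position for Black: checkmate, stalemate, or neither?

Black to move; black king on a8.
In check: no.
King squares — a7: attacked by Nc8; b7: attacked by Rb5; b8: attacked by Rb5.
Legal moves for Black: none.
Not in check and no legal moves → stalemate.

stalemate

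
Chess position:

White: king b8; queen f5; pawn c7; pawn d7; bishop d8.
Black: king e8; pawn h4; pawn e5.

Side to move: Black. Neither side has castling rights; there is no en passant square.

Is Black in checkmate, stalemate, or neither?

Black to move; black king on e8.
In check: yes, from the white pawn on d7.
King squares — d7: attacked by Qf5; e7: attacked by Bd8; f7: attacked by Qf5; d8: attacked by Pc7; f8: attacked by Qf5.
Legal moves for Black: none.
In check with no legal moves → checkmate.

checkmate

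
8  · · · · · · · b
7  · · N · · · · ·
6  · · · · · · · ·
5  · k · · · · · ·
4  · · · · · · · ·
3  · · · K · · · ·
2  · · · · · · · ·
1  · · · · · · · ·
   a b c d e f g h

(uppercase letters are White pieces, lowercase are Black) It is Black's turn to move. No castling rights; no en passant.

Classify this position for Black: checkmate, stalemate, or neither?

neither

Black to move; black king on b5.
In check: yes, from the white knight on c7.
King squares — a4: available; b4: available; c4: attacked by Kd3; a5: available; c5: available; a6: attacked by Nc7; b6: available; c6: available.
Legal moves for Black: Kc6, Kb6, Kc5, Ka5, Kb4, Ka4.
Black is in check but has 6 legal moves → neither.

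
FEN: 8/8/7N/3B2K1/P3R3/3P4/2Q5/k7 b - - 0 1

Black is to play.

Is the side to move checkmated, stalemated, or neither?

stalemate

Black to move; black king on a1.
In check: no.
King squares — b1: attacked by Qc2; a2: attacked by Qc2; b2: attacked by Qc2.
Legal moves for Black: none.
Not in check and no legal moves → stalemate.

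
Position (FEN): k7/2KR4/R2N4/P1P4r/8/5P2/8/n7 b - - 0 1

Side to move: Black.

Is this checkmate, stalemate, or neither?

checkmate

Black to move; black king on a8.
In check: yes, from the white rook on a6.
King squares — a7: attacked by Ra6; b7: attacked by Nd6; b8: attacked by Kc7.
Legal moves for Black: none.
In check with no legal moves → checkmate.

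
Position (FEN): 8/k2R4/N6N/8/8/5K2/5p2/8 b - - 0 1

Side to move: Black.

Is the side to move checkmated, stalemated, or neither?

neither

Black to move; black king on a7.
In check: yes, from the white rook on d7.
Legal moves for Black: Ka8, Kb6, Kxa6.
Black is in check but has 3 legal moves → neither.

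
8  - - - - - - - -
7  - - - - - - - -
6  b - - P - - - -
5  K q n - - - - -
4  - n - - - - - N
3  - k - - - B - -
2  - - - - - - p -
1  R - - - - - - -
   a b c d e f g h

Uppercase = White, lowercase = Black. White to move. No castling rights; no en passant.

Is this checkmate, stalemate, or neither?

White to move; white king on a5.
In check: yes, from the black queen on b5.
King squares — a4: attacked by Kb3; b4: attacked by Kb3; b5: attacked by Ba6; a6: attacked by Nb4; b6: attacked by Qb5.
Legal moves for White: none.
In check with no legal moves → checkmate.

checkmate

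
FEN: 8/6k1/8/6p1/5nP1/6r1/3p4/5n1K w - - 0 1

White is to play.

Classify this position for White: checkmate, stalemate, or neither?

White to move; white king on h1.
In check: no.
King squares — g1: attacked by Rg3; g2: attacked by Rg3; h2: attacked by Nf1.
Legal moves for White: none.
Not in check and no legal moves → stalemate.

stalemate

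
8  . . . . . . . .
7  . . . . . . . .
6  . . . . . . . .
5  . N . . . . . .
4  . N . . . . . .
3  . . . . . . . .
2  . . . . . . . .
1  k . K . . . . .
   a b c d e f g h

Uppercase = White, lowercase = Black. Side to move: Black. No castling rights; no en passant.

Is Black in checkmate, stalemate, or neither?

stalemate

Black to move; black king on a1.
In check: no.
King squares — b1: attacked by Kc1; a2: attacked by Nb4; b2: attacked by Kc1.
Legal moves for Black: none.
Not in check and no legal moves → stalemate.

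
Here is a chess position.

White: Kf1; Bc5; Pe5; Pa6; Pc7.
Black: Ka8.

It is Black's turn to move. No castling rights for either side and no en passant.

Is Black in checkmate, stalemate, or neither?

Black to move; black king on a8.
In check: no.
King squares — a7: attacked by Bc5; b7: attacked by Pa6; b8: attacked by Pc7.
Legal moves for Black: none.
Not in check and no legal moves → stalemate.

stalemate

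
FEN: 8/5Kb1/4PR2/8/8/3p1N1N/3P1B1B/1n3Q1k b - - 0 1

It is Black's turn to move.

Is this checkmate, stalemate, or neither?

Black to move; black king on h1.
In check: yes, from the white queen on f1.
King squares — g1: attacked by Qf1; g2: attacked by Qf1; h2: attacked by Nf3.
Legal moves for Black: none.
In check with no legal moves → checkmate.

checkmate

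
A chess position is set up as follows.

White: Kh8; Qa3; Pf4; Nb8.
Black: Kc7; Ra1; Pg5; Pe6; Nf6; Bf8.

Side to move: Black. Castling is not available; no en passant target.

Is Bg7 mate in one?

no

After Bg7: white king on h8; in check: yes, from the black bishop on g7.
White has 1 legal reply: Kxg7.
In check but a legal move exists → not checkmate.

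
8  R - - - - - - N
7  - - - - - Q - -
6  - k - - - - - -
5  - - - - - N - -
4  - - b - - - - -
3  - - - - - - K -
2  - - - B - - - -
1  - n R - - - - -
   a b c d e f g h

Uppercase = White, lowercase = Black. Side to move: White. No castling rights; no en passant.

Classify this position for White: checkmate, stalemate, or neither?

White to move; white king on g3.
In check: no.
Legal moves for White include: Ng6, Rg8, Rf8, Re8, Rd8, Rc8, Rb8+, Ra7, Ra6+, Ra5, Ra4, Ra3, Ra2, Ra1, Qg8, Qf8, Qe8, Qh7, ... (list truncated; more exist).
White has legal moves and is not in check → neither.

neither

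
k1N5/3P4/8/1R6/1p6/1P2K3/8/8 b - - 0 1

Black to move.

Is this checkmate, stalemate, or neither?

stalemate

Black to move; black king on a8.
In check: no.
King squares — a7: attacked by Nc8; b7: attacked by Rb5; b8: attacked by Rb5.
Legal moves for Black: none.
Not in check and no legal moves → stalemate.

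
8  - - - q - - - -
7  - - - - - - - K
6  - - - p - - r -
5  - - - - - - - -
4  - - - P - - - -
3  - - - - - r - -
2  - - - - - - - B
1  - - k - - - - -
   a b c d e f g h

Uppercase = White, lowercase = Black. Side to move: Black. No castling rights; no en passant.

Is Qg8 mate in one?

yes

After Qg8: white king on h7; in check: yes, from the black queen on g8.
King squares — g6: attacked by Qg8; h6: attacked by Rg6; g7: attacked by Rg6; g8: attacked by Rg6; h8: attacked by Qg8.
White has no legal moves → checkmate.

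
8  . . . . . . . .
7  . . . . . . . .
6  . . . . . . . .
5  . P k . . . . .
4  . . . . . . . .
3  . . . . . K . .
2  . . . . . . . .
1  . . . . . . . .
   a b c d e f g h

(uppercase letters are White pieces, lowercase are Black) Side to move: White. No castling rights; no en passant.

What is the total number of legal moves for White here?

White to move; king on f3.
In check: no.
Legal moves: Kg4, Kf4, Ke4, Kg3, Ke3, Kg2, Kf2, Ke2, b6.
Count: 9.

9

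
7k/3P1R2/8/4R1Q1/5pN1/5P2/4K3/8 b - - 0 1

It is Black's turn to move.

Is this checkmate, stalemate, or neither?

Black to move; black king on h8.
In check: no.
King squares — g7: attacked by Qg5; h7: attacked by Rf7; g8: attacked by Qg5.
Legal moves for Black: none.
Not in check and no legal moves → stalemate.

stalemate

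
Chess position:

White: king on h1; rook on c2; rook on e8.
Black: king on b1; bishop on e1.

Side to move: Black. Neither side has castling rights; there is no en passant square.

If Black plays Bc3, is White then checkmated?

After Bc3: white king on h1; in check: no.
White is not in check, so this cannot be checkmate.

no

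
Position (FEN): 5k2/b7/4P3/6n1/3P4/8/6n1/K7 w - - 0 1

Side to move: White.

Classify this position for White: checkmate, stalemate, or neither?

neither

White to move; white king on a1.
In check: no.
Legal moves for White: Kb2, Ka2, Kb1, e7+, d5.
White has 5 legal moves and is not in check → neither.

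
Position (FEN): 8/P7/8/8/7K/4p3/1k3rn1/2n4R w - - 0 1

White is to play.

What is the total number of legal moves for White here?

5

White to move; king on h4.
In check: yes, from the black knight on g2.
Legal moves: Kh5, Kg5, Kg4, Kh3, Kg3.
Count: 5.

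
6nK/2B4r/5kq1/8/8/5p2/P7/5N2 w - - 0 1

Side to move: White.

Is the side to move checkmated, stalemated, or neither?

checkmate

White to move; white king on h8.
In check: yes, from the black rook on h7.
King squares — g7: attacked by Kf6; h7: attacked by Qg6; g8: attacked by Qg6.
Legal moves for White: none.
In check with no legal moves → checkmate.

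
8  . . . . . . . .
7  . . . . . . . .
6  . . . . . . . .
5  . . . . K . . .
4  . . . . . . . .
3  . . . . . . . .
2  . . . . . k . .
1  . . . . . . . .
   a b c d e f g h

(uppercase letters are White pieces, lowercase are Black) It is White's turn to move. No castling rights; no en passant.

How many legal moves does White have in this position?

White to move; king on e5.
In check: no.
Legal moves: Kf6, Ke6, Kd6, Kf5, Kd5, Kf4, Ke4, Kd4.
Count: 8.

8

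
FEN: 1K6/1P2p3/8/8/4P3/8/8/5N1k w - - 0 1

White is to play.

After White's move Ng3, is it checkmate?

After Ng3: black king on h1; in check: yes, from the white knight on g3.
Black has 3 legal replies: Kh2, Kg2, Kg1.
In check but a legal move exists → not checkmate.

no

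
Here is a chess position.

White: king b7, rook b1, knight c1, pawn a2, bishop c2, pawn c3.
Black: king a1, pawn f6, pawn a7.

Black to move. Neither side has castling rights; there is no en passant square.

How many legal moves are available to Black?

Black to move; king on a1.
In check: yes, from the white rook on b1.
Legal moves: none.
Count: 0.

0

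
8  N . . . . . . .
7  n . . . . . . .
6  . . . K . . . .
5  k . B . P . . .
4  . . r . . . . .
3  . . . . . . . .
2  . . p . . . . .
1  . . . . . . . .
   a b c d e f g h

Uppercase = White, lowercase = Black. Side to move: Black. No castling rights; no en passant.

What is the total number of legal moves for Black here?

Black to move; king on a5.
In check: no.
Legal moves: Nc8+, Nc6, Nb5+, Ka6, Kb5, Ka4, Rxc5, Rh4, Rg4, Rf4, Re4, Rd4+, Rb4, Ra4, Rc3, c1=Q, c1=R, c1=B, c1=N.
Count: 19.

19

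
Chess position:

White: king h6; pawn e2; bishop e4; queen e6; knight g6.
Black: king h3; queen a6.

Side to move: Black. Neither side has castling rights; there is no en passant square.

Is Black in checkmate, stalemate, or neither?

neither

Black to move; black king on h3.
In check: yes, from the white queen on e6.
Legal moves for Black: Kg3, Kh2, Qxe6.
Black is in check but has 3 legal moves → neither.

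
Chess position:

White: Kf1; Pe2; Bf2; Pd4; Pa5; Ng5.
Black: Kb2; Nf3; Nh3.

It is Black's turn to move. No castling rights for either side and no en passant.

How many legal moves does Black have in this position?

20

Black to move; king on b2.
In check: no.
Legal moves: Nhxg5, Nf4, Nxf2, Nhg1, Nfxg5, Ne5, Nh4, Nxd4, Nh2+, Nd2+, Nfg1, Ne1, Kc3, Kb3, Ka3, Kc2, Ka2, Kc1, Kb1, Ka1.
Count: 20.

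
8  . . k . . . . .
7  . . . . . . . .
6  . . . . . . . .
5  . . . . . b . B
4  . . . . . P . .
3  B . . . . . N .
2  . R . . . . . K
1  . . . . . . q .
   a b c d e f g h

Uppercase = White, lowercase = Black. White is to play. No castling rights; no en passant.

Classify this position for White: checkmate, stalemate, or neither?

White to move; white king on h2.
In check: yes, from the black queen on g1.
King squares — g1: available; h1: attacked by Qg1; g2: attacked by Qg1; g3: own knight; h3: attacked by Bf5.
Legal moves for White: Kxg1.
White is in check but has 1 legal move → neither.

neither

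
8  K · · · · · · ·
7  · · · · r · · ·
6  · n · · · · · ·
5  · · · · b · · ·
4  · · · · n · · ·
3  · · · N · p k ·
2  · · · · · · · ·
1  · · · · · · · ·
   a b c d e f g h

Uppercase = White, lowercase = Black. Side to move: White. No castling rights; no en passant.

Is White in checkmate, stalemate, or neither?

checkmate

White to move; white king on a8.
In check: yes, from the black knight on b6.
King squares — a7: attacked by Re7; b7: attacked by Re7; b8: attacked by Be5.
Legal moves for White: none.
In check with no legal moves → checkmate.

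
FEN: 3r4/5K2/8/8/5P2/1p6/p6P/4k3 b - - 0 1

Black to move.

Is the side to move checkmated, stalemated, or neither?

neither

Black to move; black king on e1.
In check: no.
Legal moves for Black include: Rh8, Rg8, Rf8+, Re8, Rc8, Rb8, Ra8, Rd7+, Rd6, Rd5, Rd4, Rd3, Rd2, Rd1, Kf2, Ke2, Kd2, Kf1, ... (list truncated; more exist).
Black has legal moves and is not in check → neither.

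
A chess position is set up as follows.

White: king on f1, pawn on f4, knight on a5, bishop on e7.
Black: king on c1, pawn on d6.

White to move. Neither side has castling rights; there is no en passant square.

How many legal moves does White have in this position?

White to move; king on f1.
In check: no.
Legal moves: Bf8, Bd8, Bf6, Bxd6, Bg5, Bh4, Nb7, Nc6, Nc4, Nb3+, Kg2, Kf2, Ke2, Kg1, Ke1, f5.
Count: 16.

16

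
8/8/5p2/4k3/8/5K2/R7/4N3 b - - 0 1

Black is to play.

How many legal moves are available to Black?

6

Black to move; king on e5.
In check: no.
Legal moves: Ke6, Kd6, Kf5, Kd5, Kd4, f5.
Count: 6.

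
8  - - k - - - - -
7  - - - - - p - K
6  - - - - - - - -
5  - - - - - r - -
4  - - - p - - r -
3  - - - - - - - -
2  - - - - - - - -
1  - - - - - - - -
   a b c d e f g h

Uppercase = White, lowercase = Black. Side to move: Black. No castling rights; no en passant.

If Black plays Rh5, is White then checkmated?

yes

After Rh5: white king on h7; in check: yes, from the black rook on h5.
King squares — g6: attacked by Rg4; h6: attacked by Rh5; g7: attacked by Rg4; g8: attacked by Rg4; h8: attacked by Rh5.
White has no legal moves → checkmate.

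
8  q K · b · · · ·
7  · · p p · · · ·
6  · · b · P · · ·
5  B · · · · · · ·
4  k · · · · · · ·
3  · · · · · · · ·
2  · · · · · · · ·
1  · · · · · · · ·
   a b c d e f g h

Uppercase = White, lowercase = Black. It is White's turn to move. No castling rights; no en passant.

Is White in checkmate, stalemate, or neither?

checkmate

White to move; white king on b8.
In check: yes, from the black queen on a8.
King squares — a7: attacked by Qa8; b7: attacked by Bc6; c7: attacked by Bd8; a8: attacked by Bc6; c8: attacked by Qa8.
Legal moves for White: none.
In check with no legal moves → checkmate.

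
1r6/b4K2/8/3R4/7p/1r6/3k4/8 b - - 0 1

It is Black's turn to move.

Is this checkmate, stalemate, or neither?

neither

Black to move; black king on d2.
In check: yes, from the white rook on d5.
King squares — c1: available; d1: attacked by Rd5; e1: available; c2: available; e2: available; c3: available; d3: attacked by Rd5; e3: available.
Legal moves for Black: Ke3, Kc3, Ke2, Kc2, Ke1, Kc1, Bd4, Rd3.
Black is in check but has 8 legal moves → neither.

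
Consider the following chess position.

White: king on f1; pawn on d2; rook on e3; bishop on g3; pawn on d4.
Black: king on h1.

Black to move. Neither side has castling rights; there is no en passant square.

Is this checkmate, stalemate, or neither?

stalemate

Black to move; black king on h1.
In check: no.
King squares — g1: attacked by Kf1; g2: attacked by Kf1; h2: attacked by Bg3.
Legal moves for Black: none.
Not in check and no legal moves → stalemate.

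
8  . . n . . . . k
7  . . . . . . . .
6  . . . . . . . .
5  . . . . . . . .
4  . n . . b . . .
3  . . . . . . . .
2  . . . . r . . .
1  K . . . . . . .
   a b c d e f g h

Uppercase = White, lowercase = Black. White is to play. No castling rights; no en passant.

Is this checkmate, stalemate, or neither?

White to move; white king on a1.
In check: no.
King squares — b1: attacked by Be4; a2: attacked by Re2; b2: attacked by Re2.
Legal moves for White: none.
Not in check and no legal moves → stalemate.

stalemate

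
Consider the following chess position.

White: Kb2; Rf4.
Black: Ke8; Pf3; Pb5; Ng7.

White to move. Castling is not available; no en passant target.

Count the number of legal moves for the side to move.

20

White to move; king on b2.
In check: no.
Legal moves: Rf8+, Rf7, Rf6, Rf5, Rh4, Rg4, Re4+, Rd4, Rc4, Rb4, Ra4, Rxf3, Kc3, Kb3, Ka3, Kc2, Ka2, Kc1, Kb1, Ka1.
Count: 20.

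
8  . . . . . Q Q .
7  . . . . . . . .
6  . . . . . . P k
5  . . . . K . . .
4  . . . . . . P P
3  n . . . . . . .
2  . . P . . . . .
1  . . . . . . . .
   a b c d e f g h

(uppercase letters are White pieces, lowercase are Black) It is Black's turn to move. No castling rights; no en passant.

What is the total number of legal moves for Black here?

0

Black to move; king on h6.
In check: yes, from the white queen on f8.
Legal moves: none.
Count: 0.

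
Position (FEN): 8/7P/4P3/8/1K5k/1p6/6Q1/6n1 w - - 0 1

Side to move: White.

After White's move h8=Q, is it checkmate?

After h8=Q: black king on h4; in check: yes, from the white queen on h8.
King squares — g3: attacked by Qg2; h3: attacked by Qg2; g4: attacked by Qg2; g5: attacked by Qg2; h5: attacked by Qh8.
Black has no legal moves → checkmate.

yes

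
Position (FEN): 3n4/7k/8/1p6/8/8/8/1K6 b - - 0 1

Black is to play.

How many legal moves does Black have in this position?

Black to move; king on h7.
In check: no.
Legal moves: Nf7, Nb7, Ne6, Nc6, Kh8, Kg8, Kg7, Kh6, Kg6, b4.
Count: 10.

10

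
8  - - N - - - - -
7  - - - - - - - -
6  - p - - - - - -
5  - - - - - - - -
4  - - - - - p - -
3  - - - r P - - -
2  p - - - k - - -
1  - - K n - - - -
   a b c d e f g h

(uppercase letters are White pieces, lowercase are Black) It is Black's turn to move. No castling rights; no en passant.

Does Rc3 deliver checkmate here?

After Rc3: white king on c1; in check: yes, from the black rook on c3.
King squares — b1: attacked by Pa2; d1: attacked by Ke2; b2: attacked by Nd1; c2: attacked by Rc3; d2: attacked by Ke2.
White has no legal moves → checkmate.

yes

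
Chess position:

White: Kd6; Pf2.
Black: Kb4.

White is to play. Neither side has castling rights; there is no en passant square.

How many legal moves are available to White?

9

White to move; king on d6.
In check: no.
Legal moves: Ke7, Kd7, Kc7, Ke6, Kc6, Ke5, Kd5, f3, f4.
Count: 9.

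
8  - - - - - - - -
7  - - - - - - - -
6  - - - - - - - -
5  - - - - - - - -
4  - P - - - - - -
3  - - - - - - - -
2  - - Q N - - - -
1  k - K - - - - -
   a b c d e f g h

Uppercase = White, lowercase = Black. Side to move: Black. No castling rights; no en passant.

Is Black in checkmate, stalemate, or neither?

Black to move; black king on a1.
In check: no.
King squares — b1: attacked by Kc1; a2: attacked by Qc2; b2: attacked by Kc1.
Legal moves for Black: none.
Not in check and no legal moves → stalemate.

stalemate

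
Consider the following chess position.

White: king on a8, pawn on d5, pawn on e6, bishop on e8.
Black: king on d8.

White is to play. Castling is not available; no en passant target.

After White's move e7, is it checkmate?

no

After e7: black king on d8; in check: yes, from the white pawn on e7.
Black has 4 legal replies: Kxe8, Kc8, Kxe7, Kc7.
In check but a legal move exists → not checkmate.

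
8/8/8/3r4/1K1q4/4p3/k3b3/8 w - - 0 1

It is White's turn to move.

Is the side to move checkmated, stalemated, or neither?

checkmate

White to move; white king on b4.
In check: yes, from the black queen on d4.
King squares — a3: attacked by Ka2; b3: attacked by Ka2; c3: attacked by Qd4; a4: attacked by Qd4; c4: attacked by Be2; a5: attacked by Rd5; b5: attacked by Be2; c5: attacked by Qd4.
Legal moves for White: none.
In check with no legal moves → checkmate.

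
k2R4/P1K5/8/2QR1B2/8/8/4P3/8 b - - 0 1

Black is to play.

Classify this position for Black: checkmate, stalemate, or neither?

Black to move; black king on a8.
In check: yes, from the white rook on d8.
King squares — a7: attacked by Qc5; b7: attacked by Kc7; b8: attacked by Pa7.
Legal moves for Black: none.
In check with no legal moves → checkmate.

checkmate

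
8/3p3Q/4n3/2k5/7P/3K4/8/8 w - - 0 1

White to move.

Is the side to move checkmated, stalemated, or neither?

neither

White to move; white king on d3.
In check: no.
Legal moves for White: Qh8, Qg8, Qg7, Qf7, Qe7+, Qxd7, Qh6, Qg6, Qh5+, Qf5+, Qe4, Ke4, Ke3, Kc3, Ke2, Kd2, Kc2, h5.
White has 18 legal moves and is not in check → neither.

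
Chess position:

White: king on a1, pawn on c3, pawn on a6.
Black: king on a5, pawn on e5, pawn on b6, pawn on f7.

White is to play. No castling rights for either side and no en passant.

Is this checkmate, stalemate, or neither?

neither

White to move; white king on a1.
In check: no.
Legal moves for White: Kb2, Ka2, Kb1, a7, c4.
White has 5 legal moves and is not in check → neither.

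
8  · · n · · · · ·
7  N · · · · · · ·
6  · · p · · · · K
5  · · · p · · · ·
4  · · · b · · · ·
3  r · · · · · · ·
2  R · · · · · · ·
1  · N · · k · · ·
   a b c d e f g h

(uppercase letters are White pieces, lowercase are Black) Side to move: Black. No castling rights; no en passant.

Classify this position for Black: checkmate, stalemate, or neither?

Black to move; black king on e1.
In check: no.
Legal moves for Black include: Ne7, Nxa7, Nd6, Nb6, Bh8, Bg7+, Bxa7, Bf6, Bb6, Be5, Bc5, Be3+, Bc3, Bf2, Bb2, Bg1, Ba1, Rxa7, ... (list truncated; more exist).
Black has legal moves and is not in check → neither.

neither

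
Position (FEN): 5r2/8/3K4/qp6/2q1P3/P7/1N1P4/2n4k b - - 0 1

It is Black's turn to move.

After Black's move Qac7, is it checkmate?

yes

After Qac7: white king on d6; in check: yes, from the black queen on c7.
King squares — c5: attacked by Qc4; d5: attacked by Qc4; e5: attacked by Qc7; c6: attacked by Qc4; e6: attacked by Qc4; c7: attacked by Qc4; d7: attacked by Qc7; e7: attacked by Qc7.
White has no legal moves → checkmate.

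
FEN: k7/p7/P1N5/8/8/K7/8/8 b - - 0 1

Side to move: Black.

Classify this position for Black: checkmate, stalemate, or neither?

Black to move; black king on a8.
In check: no.
King squares — a7: own pawn; b7: attacked by Pa6; b8: attacked by Nc6.
Legal moves for Black: none.
Not in check and no legal moves → stalemate.

stalemate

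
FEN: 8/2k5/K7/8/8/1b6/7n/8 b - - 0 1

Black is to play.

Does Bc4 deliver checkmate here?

no

After Bc4: white king on a6; in check: yes, from the black bishop on c4.
White has 2 legal replies: Ka7, Ka5.
In check but a legal move exists → not checkmate.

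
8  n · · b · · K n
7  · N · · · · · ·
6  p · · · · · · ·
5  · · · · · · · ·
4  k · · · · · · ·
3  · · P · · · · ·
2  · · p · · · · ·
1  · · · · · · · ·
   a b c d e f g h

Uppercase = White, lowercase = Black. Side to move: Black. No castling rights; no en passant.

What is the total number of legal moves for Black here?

19

Black to move; king on a4.
In check: no.
Legal moves: Nf7, Ng6, Be7, Bc7, Bf6, Bb6, Bg5, Ba5, Bh4, Nc7, Nb6, Kb5, Kb3, Ka3, a5, c1=Q, c1=R, c1=B, c1=N.
Count: 19.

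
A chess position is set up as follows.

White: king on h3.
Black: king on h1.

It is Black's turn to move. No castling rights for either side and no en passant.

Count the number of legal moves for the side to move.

Black to move; king on h1.
In check: no.
Legal moves: Kg1.
Count: 1.

1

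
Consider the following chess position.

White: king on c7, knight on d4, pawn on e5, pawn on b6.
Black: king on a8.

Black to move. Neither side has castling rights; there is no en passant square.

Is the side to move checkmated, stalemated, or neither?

Black to move; black king on a8.
In check: no.
King squares — a7: attacked by Pb6; b7: attacked by Kc7; b8: attacked by Kc7.
Legal moves for Black: none.
Not in check and no legal moves → stalemate.

stalemate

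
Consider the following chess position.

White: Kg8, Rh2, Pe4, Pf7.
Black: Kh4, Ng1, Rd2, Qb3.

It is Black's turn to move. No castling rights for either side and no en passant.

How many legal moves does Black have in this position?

6

Black to move; king on h4.
In check: yes, from the white rook on h2.
Legal moves: Kg5, Kg4, Kg3, Qh3, Rxh2, Nh3.
Count: 6.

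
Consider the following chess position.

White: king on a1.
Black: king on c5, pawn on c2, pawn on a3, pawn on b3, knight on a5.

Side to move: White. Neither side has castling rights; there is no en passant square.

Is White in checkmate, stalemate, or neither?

stalemate

White to move; white king on a1.
In check: no.
King squares — b1: attacked by Pc2; a2: attacked by Pb3; b2: attacked by Pa3.
Legal moves for White: none.
Not in check and no legal moves → stalemate.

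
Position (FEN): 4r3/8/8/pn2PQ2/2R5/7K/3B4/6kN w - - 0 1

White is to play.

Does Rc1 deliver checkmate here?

yes

After Rc1: black king on g1; in check: yes, from the white rook on c1.
King squares — f1: attacked by Rc1; h1: attacked by Rc1; f2: attacked by Nh1; g2: attacked by Kh3; h2: attacked by Kh3.
Black has no legal moves → checkmate.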